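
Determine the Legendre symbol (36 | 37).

Pull out 2^2: since 37 ≡ 5 (mod 8), (2/37) = -1, so (2/37)^2 = +1.
Reciprocity: 9 ≡ 1 and 37 ≡ 1 (mod 4), so (9/37) = +(37/9).
Reduce top mod 9: now compute (1/9).
Reached (1/9) = 1. Collecting the sign flips along the way, the symbol is +1.

1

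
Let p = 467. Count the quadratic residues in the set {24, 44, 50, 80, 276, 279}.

1

(24/467) = -1 → non-residue.
(44/467) = -1 → non-residue.
(50/467) = -1 → non-residue.
(80/467) = -1 → non-residue.
(276/467) = +1 → QR.
(279/467) = -1 → non-residue.
Total quadratic residues among the 6: 1.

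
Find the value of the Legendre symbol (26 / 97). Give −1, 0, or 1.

-1

Euler's criterion: (26/97) ≡ 26^48 (mod 97).
26^2 ≡ 94 (mod 97)
26^4 ≡ 9 (mod 97)
26^8 ≡ 81 (mod 97)
26^16 ≡ 62 (mod 97)
26^32 ≡ 61 (mod 97)
26^48 = 26^(32+16) ≡ 96 (mod 97).
Result is 96 ≡ −1, so (26/97) = −1.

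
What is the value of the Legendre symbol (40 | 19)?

-1

Euler's criterion: (40/19) ≡ 2^9 (mod 19).
2^2 ≡ 4 (mod 19)
2^4 ≡ 16 (mod 19)
2^8 ≡ 9 (mod 19)
2^9 = 2^(8+1) ≡ 18 (mod 19).
Result is 18 ≡ −1, so (40/19) = −1.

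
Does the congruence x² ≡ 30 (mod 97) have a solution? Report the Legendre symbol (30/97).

-1

Pull out 2: since 97 ≡ 1 (mod 8), (2/97) = +1.
Reciprocity: 15 ≡ 3 and 97 ≡ 1 (mod 4), so (15/97) = +(97/15).
Reduce top mod 15: now compute (7/15).
Reciprocity: 7 ≡ 3 and 15 ≡ 3 (mod 4), so (7/15) = −(15/7).
Reduce top mod 7: now compute (1/7).
Reached (1/7) = 1. Collecting the sign flips along the way, the symbol is -1.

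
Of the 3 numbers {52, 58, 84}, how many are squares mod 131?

(52/131) = +1 → QR.
(58/131) = +1 → QR.
(84/131) = +1 → QR.
Total quadratic residues among the 3: 3.

3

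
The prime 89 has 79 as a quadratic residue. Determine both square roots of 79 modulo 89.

89 ≡ 1 (mod 4), so we find a root by search.
Trying successive values, 41² = 1681 ≡ 79 (mod 89). The other root is 89 − 41 = 48.

41, 48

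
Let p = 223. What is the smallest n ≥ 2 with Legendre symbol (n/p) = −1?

(2/223) = +1, so 2 is a residue.
(3/223) = −1, so 3 is the smallest positive non-residue mod 223.

3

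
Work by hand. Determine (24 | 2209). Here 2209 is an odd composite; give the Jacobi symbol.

Pull out 2^3: since 2209 ≡ 1 (mod 8), (2/2209) = +1, so (2/2209)^3 = +1.
Reciprocity: 3 ≡ 3 and 2209 ≡ 1 (mod 4), so (3/2209) = +(2209/3).
Reduce top mod 3: now compute (1/3).
Reached (1/3) = 1. Collecting the sign flips along the way, the symbol is +1.

1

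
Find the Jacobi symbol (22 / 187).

Pull out 2: since 187 ≡ 3 (mod 8), (2/187) = -1.
Reciprocity: 11 ≡ 3 and 187 ≡ 3 (mod 4), so (11/187) = −(187/11).
Reduce top mod 11: now compute (0/11).
Top reduces to 0: gcd > 1, so the symbol is 0.

0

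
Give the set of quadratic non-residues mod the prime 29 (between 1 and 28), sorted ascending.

Square k = 1,…,14 (k and 29−k give the same square):
1²=1, 2²=4, 3²=9, 4²=16, 5²=25, 6²≡7, 7²≡20, 8²≡6, 9²≡23, 10²≡13, 11²≡5, 12²≡28, 13²≡24, 14²≡22 (mod 29).
The residues are {1, 4, 5, 6, 7, 9, 13, 16, 20, 22, 23, 24, 25, 28}; the non-residues are the remaining 14 nonzero classes.

2,3,8,10,11,12,14,15,17,18,19,21,26,27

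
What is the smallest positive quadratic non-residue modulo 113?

(2/113) = +1, so 2 is a residue.
(3/113) = −1, so 3 is the smallest positive non-residue mod 113.

3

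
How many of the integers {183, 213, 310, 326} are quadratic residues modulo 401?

2

(183/401) = +1 → QR.
(213/401) = +1 → QR.
(310/401) = -1 → non-residue.
(326/401) = -1 → non-residue.
Total quadratic residues among the 4: 2.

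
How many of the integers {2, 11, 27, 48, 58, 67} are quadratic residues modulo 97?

4

(2/97) = +1 → QR.
(11/97) = +1 → QR.
(27/97) = +1 → QR.
(48/97) = +1 → QR.
(58/97) = -1 → non-residue.
(67/97) = -1 → non-residue.
Total quadratic residues among the 6: 4.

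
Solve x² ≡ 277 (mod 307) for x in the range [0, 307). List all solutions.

Since 307 ≡ 3 (mod 4), a square root of 277 is 277^((307+1)/4) = 277^77 mod 307.
Repeated squaring: 277^2≡286, 277^4≡134, 277^8≡150, 277^16≡89, 277^32≡246, 277^64≡37 (mod 307).
277^77 = 277^(64+8+4+1) ≡ 225 (mod 307).
Check: 225² = 50625 ≡ 277 (mod 307). The two roots are 82 and 225.

82, 225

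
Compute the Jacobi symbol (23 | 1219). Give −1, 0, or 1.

Reciprocity: 23 ≡ 3 and 1219 ≡ 3 (mod 4), so (23/1219) = −(1219/23).
Reduce top mod 23: now compute (0/23).
Top reduces to 0: gcd > 1, so the symbol is 0.

0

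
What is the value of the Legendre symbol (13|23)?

1

Reciprocity: 13 ≡ 1 and 23 ≡ 3 (mod 4), so (13/23) = +(23/13).
Reduce top mod 13: now compute (10/13).
Pull out 2: since 13 ≡ 5 (mod 8), (2/13) = -1.
Reciprocity: 5 ≡ 1 and 13 ≡ 1 (mod 4), so (5/13) = +(13/5).
Reduce top mod 5: now compute (3/5).
Reciprocity: 3 ≡ 3 and 5 ≡ 1 (mod 4), so (3/5) = +(5/3).
Reduce top mod 3: now compute (2/3).
Pull out 2: since 3 ≡ 3 (mod 8), (2/3) = -1.
Reached (1/3) = 1. Collecting the sign flips along the way, the symbol is +1.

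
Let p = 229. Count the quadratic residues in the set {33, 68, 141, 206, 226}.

3

(33/229) = +1 → QR.
(68/229) = +1 → QR.
(141/229) = -1 → non-residue.
(206/229) = -1 → non-residue.
(226/229) = +1 → QR.
Total quadratic residues among the 5: 3.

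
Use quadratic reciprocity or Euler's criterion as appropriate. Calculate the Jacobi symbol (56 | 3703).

Pull out 2^3: since 3703 ≡ 7 (mod 8), (2/3703) = +1, so (2/3703)^3 = +1.
Reciprocity: 7 ≡ 3 and 3703 ≡ 3 (mod 4), so (7/3703) = −(3703/7).
Reduce top mod 7: now compute (0/7).
Top reduces to 0: gcd > 1, so the symbol is 0.

0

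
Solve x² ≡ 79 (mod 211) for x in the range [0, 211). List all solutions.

76, 135

Since 211 ≡ 3 (mod 4), a square root of 79 is 79^((211+1)/4) = 79^53 mod 211.
Repeated squaring: 79^2≡122, 79^4≡114, 79^8≡125, 79^16≡11, 79^32≡121 (mod 211).
79^53 = 79^(32+16+4+1) ≡ 76 (mod 211).
Check: 76² = 5776 ≡ 79 (mod 211). The two roots are 76 and 135.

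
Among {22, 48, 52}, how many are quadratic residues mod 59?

(22/59) = +1 → QR.
(48/59) = +1 → QR.
(52/59) = -1 → non-residue.
Total quadratic residues among the 3: 2.

2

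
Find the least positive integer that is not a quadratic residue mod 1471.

(2/1471) = +1, so 2 is a residue.
(3/1471) = −1, so 3 is the smallest positive non-residue mod 1471.

3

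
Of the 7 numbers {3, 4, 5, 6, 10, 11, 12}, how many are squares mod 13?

4

(3/13) = +1 → QR.
(4/13) = +1 → QR.
(5/13) = -1 → non-residue.
(6/13) = -1 → non-residue.
(10/13) = +1 → QR.
(11/13) = -1 → non-residue.
(12/13) = +1 → QR.
Total quadratic residues among the 7: 4.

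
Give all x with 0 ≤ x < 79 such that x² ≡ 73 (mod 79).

Since 79 ≡ 3 (mod 4), a square root of 73 is 73^((79+1)/4) = 73^20 mod 79.
Repeated squaring: 73^2≡36, 73^4≡32, 73^8≡76, 73^16≡9 (mod 79).
73^20 = 73^(16+4) ≡ 51 (mod 79).
Check: 51² = 2601 ≡ 73 (mod 79). The two roots are 28 and 51.

28, 51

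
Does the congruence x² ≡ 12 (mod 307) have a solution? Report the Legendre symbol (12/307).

Euler's criterion: (12/307) ≡ 12^153 (mod 307).
12^2 ≡ 144 (mod 307)
12^4 ≡ 167 (mod 307)
12^8 ≡ 259 (mod 307)
12^16 ≡ 155 (mod 307)
12^32 ≡ 79 (mod 307)
12^64 ≡ 101 (mod 307)
12^128 ≡ 70 (mod 307)
12^153 = 12^(128+16+8+1) ≡ 306 (mod 307).
Result is 306 ≡ −1, so (12/307) = −1.

-1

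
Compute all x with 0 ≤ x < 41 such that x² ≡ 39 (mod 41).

11, 30

41 ≡ 1 (mod 4), so we find a root by search.
Trying successive values, 11² = 121 ≡ 39 (mod 41). The other root is 41 − 11 = 30.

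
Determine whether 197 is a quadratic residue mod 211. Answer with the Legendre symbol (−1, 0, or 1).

Reciprocity: 197 ≡ 1 and 211 ≡ 3 (mod 4), so (197/211) = +(211/197).
Reduce top mod 197: now compute (14/197).
Pull out 2: since 197 ≡ 5 (mod 8), (2/197) = -1.
Reciprocity: 7 ≡ 3 and 197 ≡ 1 (mod 4), so (7/197) = +(197/7).
Reduce top mod 7: now compute (1/7).
Reached (1/7) = 1. Collecting the sign flips along the way, the symbol is -1.

-1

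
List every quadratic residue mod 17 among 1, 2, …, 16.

Square k = 1,…,8 (k and 17−k give the same square):
1²=1, 2²=4, 3²=9, 4²=16, 5²≡8, 6²≡2, 7²≡15, 8²≡13 (mod 17).
So the quadratic residues mod 17 are {1, 2, 4, 8, 9, 13, 15, 16}.

1, 2, 4, 8, 9, 13, 15, 16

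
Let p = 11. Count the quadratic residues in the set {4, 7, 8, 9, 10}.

2

(4/11) = +1 → QR.
(7/11) = -1 → non-residue.
(8/11) = -1 → non-residue.
(9/11) = +1 → QR.
(10/11) = -1 → non-residue.
Total quadratic residues among the 5: 2.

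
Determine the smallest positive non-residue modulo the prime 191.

(2/191) = +1, so 2 is a residue.
(3/191) = +1, so 3 is a residue.
(4/191) = +1, so 4 is a residue.
(5/191) = +1, so 5 is a residue.
(6/191) = +1, so 6 is a residue.
(7/191) = −1, so 7 is the smallest positive non-residue mod 191.

7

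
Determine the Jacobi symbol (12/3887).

Pull out 2^2: since 3887 ≡ 7 (mod 8), (2/3887) = +1, so (2/3887)^2 = +1.
Reciprocity: 3 ≡ 3 and 3887 ≡ 3 (mod 4), so (3/3887) = −(3887/3).
Reduce top mod 3: now compute (2/3).
Pull out 2: since 3 ≡ 3 (mod 8), (2/3) = -1.
Reached (1/3) = 1. Collecting the sign flips along the way, the symbol is +1.

1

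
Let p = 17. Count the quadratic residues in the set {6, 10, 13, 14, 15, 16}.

(6/17) = -1 → non-residue.
(10/17) = -1 → non-residue.
(13/17) = +1 → QR.
(14/17) = -1 → non-residue.
(15/17) = +1 → QR.
(16/17) = +1 → QR.
Total quadratic residues among the 6: 3.

3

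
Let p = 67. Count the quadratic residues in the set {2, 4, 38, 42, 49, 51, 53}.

2

(2/67) = -1 → non-residue.
(4/67) = +1 → QR.
(38/67) = -1 → non-residue.
(42/67) = -1 → non-residue.
(49/67) = +1 → QR.
(51/67) = -1 → non-residue.
(53/67) = -1 → non-residue.
Total quadratic residues among the 7: 2.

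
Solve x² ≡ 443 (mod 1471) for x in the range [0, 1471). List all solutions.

Since 1471 ≡ 3 (mod 4), a square root of 443 is 443^((1471+1)/4) = 443^368 mod 1471.
Repeated squaring: 443^2≡606, 443^4≡957, 443^8≡887, 443^16≡1255, 443^32≡1055, 443^64≡949, 443^128≡349, 443^256≡1179 (mod 1471).
443^368 = 443^(256+64+32+16) ≡ 608 (mod 1471).
Check: 608² = 369664 ≡ 443 (mod 1471). The two roots are 608 and 863.

608, 863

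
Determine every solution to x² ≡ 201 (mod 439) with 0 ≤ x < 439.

85, 354

Since 439 ≡ 3 (mod 4), a square root of 201 is 201^((439+1)/4) = 201^110 mod 439.
Repeated squaring: 201^2≡13, 201^4≡169, 201^8≡26, 201^16≡237, 201^32≡416, 201^64≡90 (mod 439).
201^110 = 201^(64+32+8+4+2) ≡ 354 (mod 439).
Check: 354² = 125316 ≡ 201 (mod 439). The two roots are 85 and 354.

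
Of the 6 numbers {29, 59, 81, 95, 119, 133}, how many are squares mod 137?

4

(29/137) = -1 → non-residue.
(59/137) = +1 → QR.
(81/137) = +1 → QR.
(95/137) = -1 → non-residue.
(119/137) = +1 → QR.
(133/137) = +1 → QR.
Total quadratic residues among the 6: 4.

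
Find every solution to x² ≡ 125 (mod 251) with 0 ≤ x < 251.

80, 171

Since 251 ≡ 3 (mod 4), a square root of 125 is 125^((251+1)/4) = 125^63 mod 251.
Repeated squaring: 125^2≡63, 125^4≡204, 125^8≡201, 125^16≡241, 125^32≡100 (mod 251).
125^63 = 125^(32+16+8+4+2+1) ≡ 80 (mod 251).
Check: 80² = 6400 ≡ 125 (mod 251). The two roots are 80 and 171.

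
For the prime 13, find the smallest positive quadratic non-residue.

2

(2/13) = −1, so 2 is the smallest positive non-residue mod 13.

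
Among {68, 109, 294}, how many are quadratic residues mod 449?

0

(68/449) = -1 → non-residue.
(109/449) = -1 → non-residue.
(294/449) = -1 → non-residue.
Total quadratic residues among the 3: 0.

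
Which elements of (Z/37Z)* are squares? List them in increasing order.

Square k = 1,…,18 (k and 37−k give the same square):
1²=1, 2²=4, 3²=9, 4²=16, 5²=25, 6²=36, 7²≡12, 8²≡27, 9²≡7, 10²≡26, 11²≡10, 12²≡33, 13²≡21, 14²≡11, 15²≡3, 16²≡34, 17²≡30, 18²≡28 (mod 37).
So the quadratic residues mod 37 are {1, 3, 4, 7, 9, 10, 11, 12, 16, 21, 25, 26, 27, 28, 30, 33, 34, 36}.

1 3 4 7 9 10 11 12 16 21 25 26 27 28 30 33 34 36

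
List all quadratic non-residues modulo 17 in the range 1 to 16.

3,5,6,7,10,11,12,14

Square k = 1,…,8 (k and 17−k give the same square):
1²=1, 2²=4, 3²=9, 4²=16, 5²≡8, 6²≡2, 7²≡15, 8²≡13 (mod 17).
The residues are {1, 2, 4, 8, 9, 13, 15, 16}; the non-residues are the remaining 8 nonzero classes.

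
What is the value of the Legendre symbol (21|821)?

Euler's criterion: (21/821) ≡ 21^410 (mod 821).
21^2 ≡ 441 (mod 821)
21^4 ≡ 725 (mod 821)
21^8 ≡ 185 (mod 821)
21^16 ≡ 564 (mod 821)
21^32 ≡ 369 (mod 821)
21^64 ≡ 696 (mod 821)
21^128 ≡ 26 (mod 821)
21^256 ≡ 676 (mod 821)
21^410 = 21^(256+128+16+8+2) ≡ 820 (mod 821).
Result is 820 ≡ −1, so (21/821) = −1.

-1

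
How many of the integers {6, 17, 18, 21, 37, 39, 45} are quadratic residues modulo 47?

5

(6/47) = +1 → QR.
(17/47) = +1 → QR.
(18/47) = +1 → QR.
(21/47) = +1 → QR.
(37/47) = +1 → QR.
(39/47) = -1 → non-residue.
(45/47) = -1 → non-residue.
Total quadratic residues among the 7: 5.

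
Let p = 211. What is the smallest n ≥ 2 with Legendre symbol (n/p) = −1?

(2/211) = −1, so 2 is the smallest positive non-residue mod 211.

2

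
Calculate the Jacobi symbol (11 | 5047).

Reciprocity: 11 ≡ 3 and 5047 ≡ 3 (mod 4), so (11/5047) = −(5047/11).
Reduce top mod 11: now compute (9/11).
Reciprocity: 9 ≡ 1 and 11 ≡ 3 (mod 4), so (9/11) = +(11/9).
Reduce top mod 9: now compute (2/9).
Pull out 2: since 9 ≡ 1 (mod 8), (2/9) = +1.
Reached (1/9) = 1. Collecting the sign flips along the way, the symbol is -1.

-1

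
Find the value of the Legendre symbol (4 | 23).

1

Euler's criterion: (4/23) ≡ 4^11 (mod 23).
4^2 ≡ 16 (mod 23)
4^4 ≡ 3 (mod 23)
4^8 ≡ 9 (mod 23)
4^11 = 4^(8+2+1) ≡ 1 (mod 23).
Result is 1, so (4/23) = 1.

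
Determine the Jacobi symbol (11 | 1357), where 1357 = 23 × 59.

Reciprocity: 11 ≡ 3 and 1357 ≡ 1 (mod 4), so (11/1357) = +(1357/11).
Reduce top mod 11: now compute (4/11).
Pull out 2^2: since 11 ≡ 3 (mod 8), (2/11) = -1, so (2/11)^2 = +1.
Reached (1/11) = 1. Collecting the sign flips along the way, the symbol is +1.

1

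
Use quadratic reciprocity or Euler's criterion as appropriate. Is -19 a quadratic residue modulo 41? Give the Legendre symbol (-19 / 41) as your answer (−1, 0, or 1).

First reduce: -19 ≡ 22 (mod 41).
Pull out 2: since 41 ≡ 1 (mod 8), (2/41) = +1.
Reciprocity: 11 ≡ 3 and 41 ≡ 1 (mod 4), so (11/41) = +(41/11).
Reduce top mod 11: now compute (8/11).
Pull out 2^3: since 11 ≡ 3 (mod 8), (2/11) = -1, so (2/11)^3 = -1.
Reached (1/11) = 1. Collecting the sign flips along the way, the symbol is -1.

-1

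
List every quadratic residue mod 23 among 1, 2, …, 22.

1 2 3 4 6 8 9 12 13 16 18

Square k = 1,…,11 (k and 23−k give the same square):
1²=1, 2²=4, 3²=9, 4²=16, 5²≡2, 6²≡13, 7²≡3, 8²≡18, 9²≡12, 10²≡8, 11²≡6 (mod 23).
So the quadratic residues mod 23 are {1, 2, 3, 4, 6, 8, 9, 12, 13, 16, 18}.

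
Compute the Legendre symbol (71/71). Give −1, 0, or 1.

First reduce: 71 ≡ 0 (mod 71).
Top reduces to 0: gcd > 1, so the symbol is 0.

0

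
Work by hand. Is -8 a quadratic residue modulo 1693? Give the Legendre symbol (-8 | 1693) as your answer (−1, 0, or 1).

-1

First reduce: -8 ≡ 1685 (mod 1693).
Reciprocity: 1685 ≡ 1 and 1693 ≡ 1 (mod 4), so (1685/1693) = +(1693/1685).
Reduce top mod 1685: now compute (8/1685).
Pull out 2^3: since 1685 ≡ 5 (mod 8), (2/1685) = -1, so (2/1685)^3 = -1.
Reached (1/1685) = 1. Collecting the sign flips along the way, the symbol is -1.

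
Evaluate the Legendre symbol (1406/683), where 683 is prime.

1

First reduce: 1406 ≡ 40 (mod 683).
Pull out 2^3: since 683 ≡ 3 (mod 8), (2/683) = -1, so (2/683)^3 = -1.
Reciprocity: 5 ≡ 1 and 683 ≡ 3 (mod 4), so (5/683) = +(683/5).
Reduce top mod 5: now compute (3/5).
Reciprocity: 3 ≡ 3 and 5 ≡ 1 (mod 4), so (3/5) = +(5/3).
Reduce top mod 3: now compute (2/3).
Pull out 2: since 3 ≡ 3 (mod 8), (2/3) = -1.
Reached (1/3) = 1. Collecting the sign flips along the way, the symbol is +1.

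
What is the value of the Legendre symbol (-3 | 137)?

-1

First reduce: -3 ≡ 134 (mod 137).
Pull out 2: since 137 ≡ 1 (mod 8), (2/137) = +1.
Reciprocity: 67 ≡ 3 and 137 ≡ 1 (mod 4), so (67/137) = +(137/67).
Reduce top mod 67: now compute (3/67).
Reciprocity: 3 ≡ 3 and 67 ≡ 3 (mod 4), so (3/67) = −(67/3).
Reduce top mod 3: now compute (1/3).
Reached (1/3) = 1. Collecting the sign flips along the way, the symbol is -1.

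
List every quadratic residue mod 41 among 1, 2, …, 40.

1,2,4,5,8,9,10,16,18,20,21,23,25,31,32,33,36,37,39,40

Square k = 1,…,20 (k and 41−k give the same square):
1²=1, 2²=4, 3²=9, 4²=16, 5²=25, 6²=36, 7²≡8, 8²≡23, 9²≡40, 10²≡18, 11²≡39, 12²≡21, 13²≡5, 14²≡32, 15²≡20, 16²≡10, 17²≡2, 18²≡37, 19²≡33, 20²≡31 (mod 41).
So the quadratic residues mod 41 are {1, 2, 4, 5, 8, 9, 10, 16, 18, 20, 21, 23, 25, 31, 32, 33, 36, 37, 39, 40}.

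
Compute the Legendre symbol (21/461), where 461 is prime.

Euler's criterion: (21/461) ≡ 21^230 (mod 461).
21^2 ≡ 441 (mod 461)
21^4 ≡ 400 (mod 461)
21^8 ≡ 33 (mod 461)
21^16 ≡ 167 (mod 461)
21^32 ≡ 229 (mod 461)
21^64 ≡ 348 (mod 461)
21^128 ≡ 322 (mod 461)
21^230 = 21^(128+64+32+4+2) ≡ 1 (mod 461).
Result is 1, so (21/461) = 1.

1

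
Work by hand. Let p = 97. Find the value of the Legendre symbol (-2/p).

First reduce: -2 ≡ 95 (mod 97).
Reciprocity: 95 ≡ 3 and 97 ≡ 1 (mod 4), so (95/97) = +(97/95).
Reduce top mod 95: now compute (2/95).
Pull out 2: since 95 ≡ 7 (mod 8), (2/95) = +1.
Reached (1/95) = 1. Collecting the sign flips along the way, the symbol is +1.

1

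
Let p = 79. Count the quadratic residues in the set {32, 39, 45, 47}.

(32/79) = +1 → QR.
(39/79) = -1 → non-residue.
(45/79) = +1 → QR.
(47/79) = -1 → non-residue.
Total quadratic residues among the 4: 2.

2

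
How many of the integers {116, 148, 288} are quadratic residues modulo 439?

2

(116/439) = +1 → QR.
(148/439) = -1 → non-residue.
(288/439) = +1 → QR.
Total quadratic residues among the 3: 2.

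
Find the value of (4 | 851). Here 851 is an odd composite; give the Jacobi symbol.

Pull out 2^2: since 851 ≡ 3 (mod 8), (2/851) = -1, so (2/851)^2 = +1.
Reached (1/851) = 1. Collecting the sign flips along the way, the symbol is +1.

1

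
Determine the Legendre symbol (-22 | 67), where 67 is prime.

Euler's criterion: (-22/67) ≡ 45^33 (mod 67).
45^2 ≡ 15 (mod 67)
45^4 ≡ 24 (mod 67)
45^8 ≡ 40 (mod 67)
45^16 ≡ 59 (mod 67)
45^32 ≡ 64 (mod 67)
45^33 = 45^(32+1) ≡ 66 (mod 67).
Result is 66 ≡ −1, so (-22/67) = −1.

-1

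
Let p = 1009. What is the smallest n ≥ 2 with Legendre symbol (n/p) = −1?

11

(2/1009) = +1, so 2 is a residue.
(3/1009) = +1, so 3 is a residue.
(4/1009) = +1, so 4 is a residue.
(5/1009) = +1, so 5 is a residue.
(6/1009) = +1, so 6 is a residue.
(7/1009) = +1, so 7 is a residue.
(8/1009) = +1, so 8 is a residue.
(9/1009) = +1, so 9 is a residue.
(10/1009) = +1, so 10 is a residue.
(11/1009) = −1, so 11 is the smallest positive non-residue mod 1009.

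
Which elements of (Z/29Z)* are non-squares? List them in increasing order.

Square k = 1,…,14 (k and 29−k give the same square):
1²=1, 2²=4, 3²=9, 4²=16, 5²=25, 6²≡7, 7²≡20, 8²≡6, 9²≡23, 10²≡13, 11²≡5, 12²≡28, 13²≡24, 14²≡22 (mod 29).
The residues are {1, 4, 5, 6, 7, 9, 13, 16, 20, 22, 23, 24, 25, 28}; the non-residues are the remaining 14 nonzero classes.

2, 3, 8, 10, 11, 12, 14, 15, 17, 18, 19, 21, 26, 27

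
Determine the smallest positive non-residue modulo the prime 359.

(2/359) = +1, so 2 is a residue.
(3/359) = +1, so 3 is a residue.
(4/359) = +1, so 4 is a residue.
(5/359) = +1, so 5 is a residue.
(6/359) = +1, so 6 is a residue.
(7/359) = −1, so 7 is the smallest positive non-residue mod 359.

7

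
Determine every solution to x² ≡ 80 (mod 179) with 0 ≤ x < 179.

Since 179 ≡ 3 (mod 4), a square root of 80 is 80^((179+1)/4) = 80^45 mod 179.
Repeated squaring: 80^2≡135, 80^4≡146, 80^8≡15, 80^16≡46, 80^32≡147 (mod 179).
80^45 = 80^(32+8+4+1) ≡ 59 (mod 179).
Check: 59² = 3481 ≡ 80 (mod 179). The two roots are 59 and 120.

59, 120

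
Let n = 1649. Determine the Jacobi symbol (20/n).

Pull out 2^2: since 1649 ≡ 1 (mod 8), (2/1649) = +1, so (2/1649)^2 = +1.
Reciprocity: 5 ≡ 1 and 1649 ≡ 1 (mod 4), so (5/1649) = +(1649/5).
Reduce top mod 5: now compute (4/5).
Pull out 2^2: since 5 ≡ 5 (mod 8), (2/5) = -1, so (2/5)^2 = +1.
Reached (1/5) = 1. Collecting the sign flips along the way, the symbol is +1.

1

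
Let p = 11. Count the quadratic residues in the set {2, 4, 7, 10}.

1

(2/11) = -1 → non-residue.
(4/11) = +1 → QR.
(7/11) = -1 → non-residue.
(10/11) = -1 → non-residue.
Total quadratic residues among the 4: 1.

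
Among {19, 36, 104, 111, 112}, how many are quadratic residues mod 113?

(19/113) = -1 → non-residue.
(36/113) = +1 → QR.
(104/113) = +1 → QR.
(111/113) = +1 → QR.
(112/113) = +1 → QR.
Total quadratic residues among the 5: 4.

4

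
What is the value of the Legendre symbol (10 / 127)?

-1

Euler's criterion: (10/127) ≡ 10^63 (mod 127).
10^2 ≡ 100 (mod 127)
10^4 ≡ 94 (mod 127)
10^8 ≡ 73 (mod 127)
10^16 ≡ 122 (mod 127)
10^32 ≡ 25 (mod 127)
10^63 = 10^(32+16+8+4+2+1) ≡ 126 (mod 127).
Result is 126 ≡ −1, so (10/127) = −1.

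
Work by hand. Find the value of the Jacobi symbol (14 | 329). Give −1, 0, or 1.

Pull out 2: since 329 ≡ 1 (mod 8), (2/329) = +1.
Reciprocity: 7 ≡ 3 and 329 ≡ 1 (mod 4), so (7/329) = +(329/7).
Reduce top mod 7: now compute (0/7).
Top reduces to 0: gcd > 1, so the symbol is 0.

0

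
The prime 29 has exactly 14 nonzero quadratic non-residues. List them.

2,3,8,10,11,12,14,15,17,18,19,21,26,27

Square k = 1,…,14 (k and 29−k give the same square):
1²=1, 2²=4, 3²=9, 4²=16, 5²=25, 6²≡7, 7²≡20, 8²≡6, 9²≡23, 10²≡13, 11²≡5, 12²≡28, 13²≡24, 14²≡22 (mod 29).
The residues are {1, 4, 5, 6, 7, 9, 13, 16, 20, 22, 23, 24, 25, 28}; the non-residues are the remaining 14 nonzero classes.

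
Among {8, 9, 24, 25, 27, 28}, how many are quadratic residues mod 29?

4

(8/29) = -1 → non-residue.
(9/29) = +1 → QR.
(24/29) = +1 → QR.
(25/29) = +1 → QR.
(27/29) = -1 → non-residue.
(28/29) = +1 → QR.
Total quadratic residues among the 6: 4.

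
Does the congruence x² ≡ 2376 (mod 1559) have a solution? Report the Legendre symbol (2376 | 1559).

First reduce: 2376 ≡ 817 (mod 1559).
Reciprocity: 817 ≡ 1 and 1559 ≡ 3 (mod 4), so (817/1559) = +(1559/817).
Reduce top mod 817: now compute (742/817).
Pull out 2: since 817 ≡ 1 (mod 8), (2/817) = +1.
Reciprocity: 371 ≡ 3 and 817 ≡ 1 (mod 4), so (371/817) = +(817/371).
Reduce top mod 371: now compute (75/371).
Reciprocity: 75 ≡ 3 and 371 ≡ 3 (mod 4), so (75/371) = −(371/75).
Reduce top mod 75: now compute (71/75).
Reciprocity: 71 ≡ 3 and 75 ≡ 3 (mod 4), so (71/75) = −(75/71).
Reduce top mod 71: now compute (4/71).
Pull out 2^2: since 71 ≡ 7 (mod 8), (2/71) = +1, so (2/71)^2 = +1.
Reached (1/71) = 1. Collecting the sign flips along the way, the symbol is +1.

1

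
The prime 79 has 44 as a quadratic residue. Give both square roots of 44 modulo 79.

Since 79 ≡ 3 (mod 4), a square root of 44 is 44^((79+1)/4) = 44^20 mod 79.
Repeated squaring: 44^2≡40, 44^4≡20, 44^8≡5, 44^16≡25 (mod 79).
44^20 = 44^(16+4) ≡ 26 (mod 79).
Check: 26² = 676 ≡ 44 (mod 79). The two roots are 26 and 53.

26, 53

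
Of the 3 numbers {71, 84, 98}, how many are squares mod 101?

2

(71/101) = +1 → QR.
(84/101) = +1 → QR.
(98/101) = -1 → non-residue.
Total quadratic residues among the 3: 2.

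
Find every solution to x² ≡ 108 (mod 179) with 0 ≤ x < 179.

Since 179 ≡ 3 (mod 4), a square root of 108 is 108^((179+1)/4) = 108^45 mod 179.
Repeated squaring: 108^2≡29, 108^4≡125, 108^8≡52, 108^16≡19, 108^32≡3 (mod 179).
108^45 = 108^(32+8+4+1) ≡ 65 (mod 179).
Check: 65² = 4225 ≡ 108 (mod 179). The two roots are 65 and 114.

65, 114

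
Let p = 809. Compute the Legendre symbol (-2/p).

Euler's criterion: (-2/809) ≡ 807^404 (mod 809).
807^2 ≡ 4 (mod 809)
807^4 ≡ 16 (mod 809)
807^8 ≡ 256 (mod 809)
807^16 ≡ 7 (mod 809)
807^32 ≡ 49 (mod 809)
807^64 ≡ 783 (mod 809)
807^128 ≡ 676 (mod 809)
807^256 ≡ 700 (mod 809)
807^404 = 807^(256+128+16+4) ≡ 1 (mod 809).
Result is 1, so (-2/809) = 1.

1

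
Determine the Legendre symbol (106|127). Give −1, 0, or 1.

Euler's criterion: (106/127) ≡ 106^63 (mod 127).
106^2 ≡ 60 (mod 127)
106^4 ≡ 44 (mod 127)
106^8 ≡ 31 (mod 127)
106^16 ≡ 72 (mod 127)
106^32 ≡ 104 (mod 127)
106^63 = 106^(32+16+8+4+2+1) ≡ 126 (mod 127).
Result is 126 ≡ −1, so (106/127) = −1.

-1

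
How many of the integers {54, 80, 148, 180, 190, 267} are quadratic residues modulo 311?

4

(54/311) = +1 → QR.
(80/311) = +1 → QR.
(148/311) = -1 → non-residue.
(180/311) = +1 → QR.
(190/311) = -1 → non-residue.
(267/311) = +1 → QR.
Total quadratic residues among the 6: 4.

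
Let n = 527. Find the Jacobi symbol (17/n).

0

Reciprocity: 17 ≡ 1 and 527 ≡ 3 (mod 4), so (17/527) = +(527/17).
Reduce top mod 17: now compute (0/17).
Top reduces to 0: gcd > 1, so the symbol is 0.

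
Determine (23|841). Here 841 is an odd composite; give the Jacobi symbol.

1

Reciprocity: 23 ≡ 3 and 841 ≡ 1 (mod 4), so (23/841) = +(841/23).
Reduce top mod 23: now compute (13/23).
Reciprocity: 13 ≡ 1 and 23 ≡ 3 (mod 4), so (13/23) = +(23/13).
Reduce top mod 13: now compute (10/13).
Pull out 2: since 13 ≡ 5 (mod 8), (2/13) = -1.
Reciprocity: 5 ≡ 1 and 13 ≡ 1 (mod 4), so (5/13) = +(13/5).
Reduce top mod 5: now compute (3/5).
Reciprocity: 3 ≡ 3 and 5 ≡ 1 (mod 4), so (3/5) = +(5/3).
Reduce top mod 3: now compute (2/3).
Pull out 2: since 3 ≡ 3 (mod 8), (2/3) = -1.
Reached (1/3) = 1. Collecting the sign flips along the way, the symbol is +1.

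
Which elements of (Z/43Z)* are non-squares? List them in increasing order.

Square k = 1,…,21 (k and 43−k give the same square):
1²=1, 2²=4, 3²=9, 4²=16, 5²=25, 6²=36, 7²≡6, 8²≡21, 9²≡38, 10²≡14, 11²≡35, 12²≡15, 13²≡40, 14²≡24, 15²≡10, 16²≡41, 17²≡31, 18²≡23, 19²≡17, 20²≡13, 21²≡11 (mod 43).
The residues are {1, 4, 6, 9, 10, 11, 13, 14, 15, 16, 17, 21, 23, 24, 25, 31, 35, 36, 38, 40, 41}; the non-residues are the remaining 21 nonzero classes.

2, 3, 5, 7, 8, 12, 18, 19, 20, 22, 26, 27, 28, 29, 30, 32, 33, 34, 37, 39, 42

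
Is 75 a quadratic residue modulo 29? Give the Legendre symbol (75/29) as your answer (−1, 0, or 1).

-1

First reduce: 75 ≡ 17 (mod 29).
Reciprocity: 17 ≡ 1 and 29 ≡ 1 (mod 4), so (17/29) = +(29/17).
Reduce top mod 17: now compute (12/17).
Pull out 2^2: since 17 ≡ 1 (mod 8), (2/17) = +1, so (2/17)^2 = +1.
Reciprocity: 3 ≡ 3 and 17 ≡ 1 (mod 4), so (3/17) = +(17/3).
Reduce top mod 3: now compute (2/3).
Pull out 2: since 3 ≡ 3 (mod 8), (2/3) = -1.
Reached (1/3) = 1. Collecting the sign flips along the way, the symbol is -1.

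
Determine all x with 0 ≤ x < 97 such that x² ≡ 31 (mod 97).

15, 82

97 ≡ 1 (mod 4), so we find a root by search.
Trying successive values, 15² = 225 ≡ 31 (mod 97). The other root is 97 − 15 = 82.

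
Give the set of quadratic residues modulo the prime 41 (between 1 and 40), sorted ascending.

1 2 4 5 8 9 10 16 18 20 21 23 25 31 32 33 36 37 39 40

Square k = 1,…,20 (k and 41−k give the same square):
1²=1, 2²=4, 3²=9, 4²=16, 5²=25, 6²=36, 7²≡8, 8²≡23, 9²≡40, 10²≡18, 11²≡39, 12²≡21, 13²≡5, 14²≡32, 15²≡20, 16²≡10, 17²≡2, 18²≡37, 19²≡33, 20²≡31 (mod 41).
So the quadratic residues mod 41 are {1, 2, 4, 5, 8, 9, 10, 16, 18, 20, 21, 23, 25, 31, 32, 33, 36, 37, 39, 40}.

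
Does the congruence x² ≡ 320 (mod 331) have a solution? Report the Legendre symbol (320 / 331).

1

Pull out 2^6: since 331 ≡ 3 (mod 8), (2/331) = -1, so (2/331)^6 = +1.
Reciprocity: 5 ≡ 1 and 331 ≡ 3 (mod 4), so (5/331) = +(331/5).
Reduce top mod 5: now compute (1/5).
Reached (1/5) = 1. Collecting the sign flips along the way, the symbol is +1.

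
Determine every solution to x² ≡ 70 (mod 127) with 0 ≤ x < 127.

18, 109

Since 127 ≡ 3 (mod 4), a square root of 70 is 70^((127+1)/4) = 70^32 mod 127.
Repeated squaring: 70^2≡74, 70^4≡15, 70^8≡98, 70^16≡79, 70^32≡18 (mod 127).
70^32 = 70^(32) ≡ 18 (mod 127).
Check: 18² = 324 ≡ 70 (mod 127). The two roots are 18 and 109.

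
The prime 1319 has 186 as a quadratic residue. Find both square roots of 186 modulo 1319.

Since 1319 ≡ 3 (mod 4), a square root of 186 is 186^((1319+1)/4) = 186^330 mod 1319.
Repeated squaring: 186^2≡302, 186^4≡193, 186^8≡317, 186^16≡245, 186^32≡670, 186^64≡440, 186^128≡1026, 186^256≡114 (mod 1319).
186^330 = 186^(256+64+8+2) ≡ 90 (mod 1319).
Check: 90² = 8100 ≡ 186 (mod 1319). The two roots are 90 and 1229.

90, 1229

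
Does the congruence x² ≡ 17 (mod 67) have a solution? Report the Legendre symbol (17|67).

Euler's criterion: (17/67) ≡ 17^33 (mod 67).
17^2 ≡ 21 (mod 67)
17^4 ≡ 39 (mod 67)
17^8 ≡ 47 (mod 67)
17^16 ≡ 65 (mod 67)
17^32 ≡ 4 (mod 67)
17^33 = 17^(32+1) ≡ 1 (mod 67).
Result is 1, so (17/67) = 1.

1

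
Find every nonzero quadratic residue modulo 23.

Square k = 1,…,11 (k and 23−k give the same square):
1²=1, 2²=4, 3²=9, 4²=16, 5²≡2, 6²≡13, 7²≡3, 8²≡18, 9²≡12, 10²≡8, 11²≡6 (mod 23).
So the quadratic residues mod 23 are {1, 2, 3, 4, 6, 8, 9, 12, 13, 16, 18}.

1,2,3,4,6,8,9,12,13,16,18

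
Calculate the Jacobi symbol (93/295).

Reciprocity: 93 ≡ 1 and 295 ≡ 3 (mod 4), so (93/295) = +(295/93).
Reduce top mod 93: now compute (16/93).
Pull out 2^4: since 93 ≡ 5 (mod 8), (2/93) = -1, so (2/93)^4 = +1.
Reached (1/93) = 1. Collecting the sign flips along the way, the symbol is +1.

1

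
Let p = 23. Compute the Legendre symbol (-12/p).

-1

First reduce: -12 ≡ 11 (mod 23).
Reciprocity: 11 ≡ 3 and 23 ≡ 3 (mod 4), so (11/23) = −(23/11).
Reduce top mod 11: now compute (1/11).
Reached (1/11) = 1. Collecting the sign flips along the way, the symbol is -1.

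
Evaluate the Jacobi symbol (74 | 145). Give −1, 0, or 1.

Pull out 2: since 145 ≡ 1 (mod 8), (2/145) = +1.
Reciprocity: 37 ≡ 1 and 145 ≡ 1 (mod 4), so (37/145) = +(145/37).
Reduce top mod 37: now compute (34/37).
Pull out 2: since 37 ≡ 5 (mod 8), (2/37) = -1.
Reciprocity: 17 ≡ 1 and 37 ≡ 1 (mod 4), so (17/37) = +(37/17).
Reduce top mod 17: now compute (3/17).
Reciprocity: 3 ≡ 3 and 17 ≡ 1 (mod 4), so (3/17) = +(17/3).
Reduce top mod 3: now compute (2/3).
Pull out 2: since 3 ≡ 3 (mod 8), (2/3) = -1.
Reached (1/3) = 1. Collecting the sign flips along the way, the symbol is +1.

1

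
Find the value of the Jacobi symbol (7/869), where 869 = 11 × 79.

1

Reciprocity: 7 ≡ 3 and 869 ≡ 1 (mod 4), so (7/869) = +(869/7).
Reduce top mod 7: now compute (1/7).
Reached (1/7) = 1. Collecting the sign flips along the way, the symbol is +1.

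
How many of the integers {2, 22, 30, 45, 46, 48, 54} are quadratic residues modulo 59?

(2/59) = -1 → non-residue.
(22/59) = +1 → QR.
(30/59) = -1 → non-residue.
(45/59) = +1 → QR.
(46/59) = +1 → QR.
(48/59) = +1 → QR.
(54/59) = -1 → non-residue.
Total quadratic residues among the 7: 4.

4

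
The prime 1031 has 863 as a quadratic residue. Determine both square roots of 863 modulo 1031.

Since 1031 ≡ 3 (mod 4), a square root of 863 is 863^((1031+1)/4) = 863^258 mod 1031.
Repeated squaring: 863^2≡387, 863^4≡274, 863^8≡844, 863^16≡946, 863^32≡8, 863^64≡64, 863^128≡1003, 863^256≡784 (mod 1031).
863^258 = 863^(256+2) ≡ 294 (mod 1031).
Check: 294² = 86436 ≡ 863 (mod 1031). The two roots are 294 and 737.

294, 737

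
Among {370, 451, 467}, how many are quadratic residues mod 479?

(370/479) = -1 → non-residue.
(451/479) = -1 → non-residue.
(467/479) = -1 → non-residue.
Total quadratic residues among the 3: 0.

0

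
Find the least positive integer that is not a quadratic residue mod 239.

(2/239) = +1, so 2 is a residue.
(3/239) = +1, so 3 is a residue.
(4/239) = +1, so 4 is a residue.
(5/239) = +1, so 5 is a residue.
(6/239) = +1, so 6 is a residue.
(7/239) = −1, so 7 is the smallest positive non-residue mod 239.

7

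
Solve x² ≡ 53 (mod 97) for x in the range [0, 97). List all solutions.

97 ≡ 1 (mod 4), so we find a root by search.
Trying successive values, 21² = 441 ≡ 53 (mod 97). The other root is 97 − 21 = 76.

21, 76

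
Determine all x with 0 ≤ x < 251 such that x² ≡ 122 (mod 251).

97, 154

Since 251 ≡ 3 (mod 4), a square root of 122 is 122^((251+1)/4) = 122^63 mod 251.
Repeated squaring: 122^2≡75, 122^4≡103, 122^8≡67, 122^16≡222, 122^32≡88 (mod 251).
122^63 = 122^(32+16+8+4+2+1) ≡ 154 (mod 251).
Check: 154² = 23716 ≡ 122 (mod 251). The two roots are 97 and 154.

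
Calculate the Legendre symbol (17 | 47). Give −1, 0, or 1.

Euler's criterion: (17/47) ≡ 17^23 (mod 47).
17^2 ≡ 7 (mod 47)
17^4 ≡ 2 (mod 47)
17^8 ≡ 4 (mod 47)
17^16 ≡ 16 (mod 47)
17^23 = 17^(16+4+2+1) ≡ 1 (mod 47).
Result is 1, so (17/47) = 1.

1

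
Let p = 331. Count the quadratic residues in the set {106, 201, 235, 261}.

(106/331) = -1 → non-residue.
(201/331) = -1 → non-residue.
(235/331) = -1 → non-residue.
(261/331) = -1 → non-residue.
Total quadratic residues among the 4: 0.

0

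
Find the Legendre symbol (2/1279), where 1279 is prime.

Pull out 2: since 1279 ≡ 7 (mod 8), (2/1279) = +1.
Reached (1/1279) = 1. Collecting the sign flips along the way, the symbol is +1.

1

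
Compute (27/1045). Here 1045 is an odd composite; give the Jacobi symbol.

1

Reciprocity: 27 ≡ 3 and 1045 ≡ 1 (mod 4), so (27/1045) = +(1045/27).
Reduce top mod 27: now compute (19/27).
Reciprocity: 19 ≡ 3 and 27 ≡ 3 (mod 4), so (19/27) = −(27/19).
Reduce top mod 19: now compute (8/19).
Pull out 2^3: since 19 ≡ 3 (mod 8), (2/19) = -1, so (2/19)^3 = -1.
Reached (1/19) = 1. Collecting the sign flips along the way, the symbol is +1.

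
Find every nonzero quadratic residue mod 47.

1, 2, 3, 4, 6, 7, 8, 9, 12, 14, 16, 17, 18, 21, 24, 25, 27, 28, 32, 34, 36, 37, 42

Square k = 1,…,23 (k and 47−k give the same square):
1²=1, 2²=4, 3²=9, 4²=16, 5²=25, 6²=36, 7²≡2, 8²≡17, 9²≡34, 10²≡6, 11²≡27, 12²≡3, 13²≡28, 14²≡8, 15²≡37, 16²≡21, 17²≡7, 18²≡42, 19²≡32, 20²≡24, 21²≡18, 22²≡14, 23²≡12 (mod 47).
So the quadratic residues mod 47 are {1, 2, 3, 4, 6, 7, 8, 9, 12, 14, 16, 17, 18, 21, 24, 25, 27, 28, 32, 34, 36, 37, 42}.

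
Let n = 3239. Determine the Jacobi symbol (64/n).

Pull out 2^6: since 3239 ≡ 7 (mod 8), (2/3239) = +1, so (2/3239)^6 = +1.
Reached (1/3239) = 1. Collecting the sign flips along the way, the symbol is +1.

1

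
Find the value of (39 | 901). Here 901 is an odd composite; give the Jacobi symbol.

Reciprocity: 39 ≡ 3 and 901 ≡ 1 (mod 4), so (39/901) = +(901/39).
Reduce top mod 39: now compute (4/39).
Pull out 2^2: since 39 ≡ 7 (mod 8), (2/39) = +1, so (2/39)^2 = +1.
Reached (1/39) = 1. Collecting the sign flips along the way, the symbol is +1.

1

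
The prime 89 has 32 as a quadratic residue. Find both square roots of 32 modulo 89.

89 ≡ 1 (mod 4), so we find a root by search.
Trying successive values, 11² = 121 ≡ 32 (mod 89). The other root is 89 − 11 = 78.

11, 78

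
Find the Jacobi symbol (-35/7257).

1

First reduce: -35 ≡ 7222 (mod 7257).
Pull out 2: since 7257 ≡ 1 (mod 8), (2/7257) = +1.
Reciprocity: 3611 ≡ 3 and 7257 ≡ 1 (mod 4), so (3611/7257) = +(7257/3611).
Reduce top mod 3611: now compute (35/3611).
Reciprocity: 35 ≡ 3 and 3611 ≡ 3 (mod 4), so (35/3611) = −(3611/35).
Reduce top mod 35: now compute (6/35).
Pull out 2: since 35 ≡ 3 (mod 8), (2/35) = -1.
Reciprocity: 3 ≡ 3 and 35 ≡ 3 (mod 4), so (3/35) = −(35/3).
Reduce top mod 3: now compute (2/3).
Pull out 2: since 3 ≡ 3 (mod 8), (2/3) = -1.
Reached (1/3) = 1. Collecting the sign flips along the way, the symbol is +1.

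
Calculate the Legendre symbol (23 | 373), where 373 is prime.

-1

Reciprocity: 23 ≡ 3 and 373 ≡ 1 (mod 4), so (23/373) = +(373/23).
Reduce top mod 23: now compute (5/23).
Reciprocity: 5 ≡ 1 and 23 ≡ 3 (mod 4), so (5/23) = +(23/5).
Reduce top mod 5: now compute (3/5).
Reciprocity: 3 ≡ 3 and 5 ≡ 1 (mod 4), so (3/5) = +(5/3).
Reduce top mod 3: now compute (2/3).
Pull out 2: since 3 ≡ 3 (mod 8), (2/3) = -1.
Reached (1/3) = 1. Collecting the sign flips along the way, the symbol is -1.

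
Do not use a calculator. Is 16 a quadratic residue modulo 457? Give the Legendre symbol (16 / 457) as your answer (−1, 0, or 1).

1

Pull out 2^4: since 457 ≡ 1 (mod 8), (2/457) = +1, so (2/457)^4 = +1.
Reached (1/457) = 1. Collecting the sign flips along the way, the symbol is +1.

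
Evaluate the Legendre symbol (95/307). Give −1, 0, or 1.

Reciprocity: 95 ≡ 3 and 307 ≡ 3 (mod 4), so (95/307) = −(307/95).
Reduce top mod 95: now compute (22/95).
Pull out 2: since 95 ≡ 7 (mod 8), (2/95) = +1.
Reciprocity: 11 ≡ 3 and 95 ≡ 3 (mod 4), so (11/95) = −(95/11).
Reduce top mod 11: now compute (7/11).
Reciprocity: 7 ≡ 3 and 11 ≡ 3 (mod 4), so (7/11) = −(11/7).
Reduce top mod 7: now compute (4/7).
Pull out 2^2: since 7 ≡ 7 (mod 8), (2/7) = +1, so (2/7)^2 = +1.
Reached (1/7) = 1. Collecting the sign flips along the way, the symbol is -1.

-1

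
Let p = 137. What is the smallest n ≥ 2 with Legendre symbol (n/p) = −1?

3

(2/137) = +1, so 2 is a residue.
(3/137) = −1, so 3 is the smallest positive non-residue mod 137.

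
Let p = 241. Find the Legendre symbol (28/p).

Pull out 2^2: since 241 ≡ 1 (mod 8), (2/241) = +1, so (2/241)^2 = +1.
Reciprocity: 7 ≡ 3 and 241 ≡ 1 (mod 4), so (7/241) = +(241/7).
Reduce top mod 7: now compute (3/7).
Reciprocity: 3 ≡ 3 and 7 ≡ 3 (mod 4), so (3/7) = −(7/3).
Reduce top mod 3: now compute (1/3).
Reached (1/3) = 1. Collecting the sign flips along the way, the symbol is -1.

-1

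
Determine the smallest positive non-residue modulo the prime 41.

(2/41) = +1, so 2 is a residue.
(3/41) = −1, so 3 is the smallest positive non-residue mod 41.

3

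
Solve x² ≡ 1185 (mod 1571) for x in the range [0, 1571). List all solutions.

615, 956

Since 1571 ≡ 3 (mod 4), a square root of 1185 is 1185^((1571+1)/4) = 1185^393 mod 1571.
Repeated squaring: 1185^2≡1322, 1185^4≡732, 1185^8≡113, 1185^16≡201, 1185^32≡1126, 1185^64≡79, 1185^128≡1528, 1185^256≡278 (mod 1571).
1185^393 = 1185^(256+128+8+1) ≡ 956 (mod 1571).
Check: 956² = 913936 ≡ 1185 (mod 1571). The two roots are 615 and 956.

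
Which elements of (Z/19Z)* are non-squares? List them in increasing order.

Square k = 1,…,9 (k and 19−k give the same square):
1²=1, 2²=4, 3²=9, 4²=16, 5²≡6, 6²≡17, 7²≡11, 8²≡7, 9²≡5 (mod 19).
The residues are {1, 4, 5, 6, 7, 9, 11, 16, 17}; the non-residues are the remaining 9 nonzero classes.

2, 3, 8, 10, 12, 13, 14, 15, 18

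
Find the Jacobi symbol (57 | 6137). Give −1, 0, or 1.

0

Reciprocity: 57 ≡ 1 and 6137 ≡ 1 (mod 4), so (57/6137) = +(6137/57).
Reduce top mod 57: now compute (38/57).
Pull out 2: since 57 ≡ 1 (mod 8), (2/57) = +1.
Reciprocity: 19 ≡ 3 and 57 ≡ 1 (mod 4), so (19/57) = +(57/19).
Reduce top mod 19: now compute (0/19).
Top reduces to 0: gcd > 1, so the symbol is 0.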